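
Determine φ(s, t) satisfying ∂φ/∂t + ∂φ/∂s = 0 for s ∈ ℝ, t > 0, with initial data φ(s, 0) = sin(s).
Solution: By method of characteristics (waves move right with speed 1):
Along characteristics s - t = const, φ is constant, so φ(s,t) = f(s - t) with f = φ(·, 0).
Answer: φ(s, t) = sin(s - t)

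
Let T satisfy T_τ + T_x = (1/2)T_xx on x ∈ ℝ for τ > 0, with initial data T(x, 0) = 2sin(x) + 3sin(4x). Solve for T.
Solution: Moving frame: η = x - τ, σ = τ, T = u(η,σ), so T_τ = u_σ - u_η and T_xx = u_ηη.
Hence T_τ + T_x = u_σ and the PDE becomes the heat equation u_σ = (1/2)u_ηη on η ∈ ℝ.
Initial data: u(η,0) = T(η,0) = 2sin(η) + 3sin(4η). Each mode sin(nη) decays as exp(-n²σ/2) on ℝ, so u(η,σ) = Σ c_n exp(-n²σ/2) sin(nη) with c_1=2, c_4=3: u(η,σ) = 3exp(-8σ)sin(4η) + 2exp(-σ/2)sin(η).
Substituting back: T(x,τ) = u(x - τ, τ).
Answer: T(x, τ) = 3exp(-8τ)sin(4x - 4τ) + 2exp(-τ/2)sin(x - τ)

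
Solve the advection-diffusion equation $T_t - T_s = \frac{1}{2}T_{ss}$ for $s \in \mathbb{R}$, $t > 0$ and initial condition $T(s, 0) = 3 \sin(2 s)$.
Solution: Change to a moving frame: let $\eta = s + t$, $\sigma = t$ and write $T(s,t) = u(\eta,\sigma)$.
By the chain rule $T_t = u_{\sigma} + u_{\eta}$, $T_s = u_{\eta}$, $T_{ss} = u_{\eta\eta}$.
Then $T_t - T_s = u_{\sigma}$: the advection term cancels and the PDE becomes the heat equation $u_{\sigma} = \frac{1}{2}u_{\eta\eta}$ on $\eta \in \mathbb{R}$.
Initial data: $u(\eta,0) = T(\eta,0) = 3 \sin(2 \eta)$.
On $\eta \in \mathbb{R}$ each mode satisfies $(\sin(n\eta))'' = -n^2 \sin(n\eta)$, so $e^{-n^2\sigma/2} \sin(n\eta)$ solves the heat equation; by superposition $u(\eta,\sigma) = \sum c_n e^{-n^2\sigma/2} \sin(n\eta)$.
Reading off the coefficients: $c_2=3$, so $u(\eta,\sigma) = 3 e^{-2 \sigma} \sin(2 \eta)$.
Substituting back $\eta = s + t$, $\sigma = t$: $T(s,t) = u(s + t, t)$.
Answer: $T(s, t) = 3 e^{-2 t} \sin(2 s + 2 t)$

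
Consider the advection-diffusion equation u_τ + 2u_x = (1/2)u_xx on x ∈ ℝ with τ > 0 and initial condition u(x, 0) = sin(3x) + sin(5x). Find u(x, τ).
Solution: Moving frame: η = x - 2τ, σ = τ, u = w(η,σ), so u_τ = w_σ - 2w_η and u_xx = w_ηη.
Hence u_τ + 2u_x = w_σ and the PDE becomes the heat equation w_σ = (1/2)w_ηη on η ∈ ℝ.
Initial data: w(η,0) = u(η,0) = sin(3η) + sin(5η). Each mode sin(nη) decays as exp(-n²σ/2) on ℝ, so w(η,σ) = Σ c_n exp(-n²σ/2) sin(nη) with c_3=1, c_5=1: w(η,σ) = exp(-9σ/2)sin(3η) + exp(-25σ/2)sin(5η).
Substituting back: u(x,τ) = w(x - 2τ, τ).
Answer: u(x, τ) = exp(-9τ/2)sin(3x - 6τ) + exp(-25τ/2)sin(5x - 10τ)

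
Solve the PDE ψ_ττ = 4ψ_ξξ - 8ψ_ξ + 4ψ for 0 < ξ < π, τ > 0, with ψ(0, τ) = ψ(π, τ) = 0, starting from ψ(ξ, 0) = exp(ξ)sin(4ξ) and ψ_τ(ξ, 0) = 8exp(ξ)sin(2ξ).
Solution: Substitute ψ = exp(ξ)u.
Then ψ_ξ = exp(ξ)(u_ξ + u), ψ_ξξ = exp(ξ)(u_ξξ + 2u_ξ + u), ψ_ττ = exp(ξ)u_ττ; substituting and dividing by exp(ξ), the lower-order terms cancel: u_ττ = 4u_ξξ (standard wave equation).
Data for u: u(ξ,0) = exp(-ξ)ψ(ξ,0) = sin(4ξ); u_τ(ξ,0) = exp(-ξ)ψ_τ(ξ,0) = 8sin(2ξ). The boundary conditions carry over: u(0,τ) = u(π,τ) = 0.
Separating variables: u = Σ [A_n cos(ω_n τ) + B_n sin(ω_n τ)] sin(nξ), ω_n = 2n. From ICs (B_n = velocity coefficient / ω_n): A_4=1, B_2=2.
So u(ξ,τ) = 2sin(2ξ)sin(4τ) + sin(4ξ)cos(8τ), and ψ(ξ,τ) = exp(ξ)u(ξ,τ).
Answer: ψ(ξ, τ) = 2exp(ξ)sin(2ξ)sin(4τ) + exp(ξ)sin(4ξ)cos(8τ)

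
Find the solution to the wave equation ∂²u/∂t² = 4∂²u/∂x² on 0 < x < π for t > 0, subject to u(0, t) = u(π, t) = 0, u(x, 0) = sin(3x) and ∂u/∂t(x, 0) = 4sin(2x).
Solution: Using separation of variables u = X(x)T(t):
Eigenfunctions: sin(nx), n = 1, 2, 3, ...
General solution: u(x, t) = Σ [A_n cos(2n t) + B_n sin(2n t)] sin(nx)
From u(x,0) = sin(3x): A_3=1. From u_t(x,0) = 4sin(2x), using u_t(x,0) = Σ ω_n B_n sin(nx) with ω_n = 2n: B_2 = 4/4 = 1.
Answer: u(x, t) = sin(4t)sin(2x) + sin(3x)cos(6t)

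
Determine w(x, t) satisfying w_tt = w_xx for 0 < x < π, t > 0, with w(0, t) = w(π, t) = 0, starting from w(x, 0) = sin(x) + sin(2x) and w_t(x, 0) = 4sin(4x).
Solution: Separating variables: w = Σ [A_n cos(ω_n t) + B_n sin(ω_n t)] sin(nx), ω_n = n. From ICs (B_n = velocity coefficient / ω_n): A_1=1, A_2=1, B_4=1.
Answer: w(x, t) = sin(4t)sin(4x) + sin(x)cos(t) + sin(2x)cos(2t)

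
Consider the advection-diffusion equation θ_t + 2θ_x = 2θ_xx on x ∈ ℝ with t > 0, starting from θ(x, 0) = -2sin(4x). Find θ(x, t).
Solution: Moving frame: η = x - 2t, σ = t, θ = u(η,σ), so θ_t = u_σ - 2u_η and θ_xx = u_ηη.
Hence θ_t + 2θ_x = u_σ and the PDE becomes the heat equation u_σ = 2u_ηη on η ∈ ℝ.
Initial data: u(η,0) = θ(η,0) = -2sin(4η). Each mode sin(nη) decays as exp(-2n²σ) on ℝ, so u(η,σ) = Σ c_n exp(-2n²σ) sin(nη) with c_4=-2: u(η,σ) = -2exp(-32σ)sin(4η).
Substituting back: θ(x,t) = u(x - 2t, t).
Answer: θ(x, t) = 2exp(-32t)sin(8t - 4x)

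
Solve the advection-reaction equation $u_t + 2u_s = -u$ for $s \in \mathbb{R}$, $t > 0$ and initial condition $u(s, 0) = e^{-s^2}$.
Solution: Substitute $u = e^{-t}w$.
Then $u_t = e^{-t}(w_t - w)$, $u_s = e^{-t}w_s$; substituting and dividing by $e^{-t}$, the lower-order terms cancel: $w_t + 2w_s = 0$ (standard advection equation).
Data for $w$: $w(s,0) = u(s,0) = e^{-s^2}$.
By characteristics ($ds/dt = 2$), $w(s,t) = f(s - 2t)$ with $f = w( \cdot , 0)$.
So $w(s,t) = e^{-(s - 2 t)^2}$, and $u(s,t) = e^{-t}w(s,t)$.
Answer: $u(s, t) = e^{-t} e^{-(s - 2 t)^2}$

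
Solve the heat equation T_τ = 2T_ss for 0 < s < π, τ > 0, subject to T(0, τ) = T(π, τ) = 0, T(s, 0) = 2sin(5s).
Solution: Separating variables: T = Σ c_n exp(-2n²τ) sin(ns). From T(s,0) = 2sin(5s): c_5=2.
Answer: T(s, τ) = 2exp(-50τ)sin(5s)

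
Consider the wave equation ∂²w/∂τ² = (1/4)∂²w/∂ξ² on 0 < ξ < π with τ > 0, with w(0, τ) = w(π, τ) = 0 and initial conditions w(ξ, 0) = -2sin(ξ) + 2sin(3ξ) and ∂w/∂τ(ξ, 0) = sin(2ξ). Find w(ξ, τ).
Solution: Separating variables: w = Σ [A_n cos(ω_n τ) + B_n sin(ω_n τ)] sin(nξ), ω_n = n/2. From ICs (B_n = velocity coefficient / ω_n): A_1=-2, A_3=2, B_2=1.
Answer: w(ξ, τ) = -2sin(ξ)cos(τ/2) + sin(2ξ)sin(τ) + 2sin(3ξ)cos(3τ/2)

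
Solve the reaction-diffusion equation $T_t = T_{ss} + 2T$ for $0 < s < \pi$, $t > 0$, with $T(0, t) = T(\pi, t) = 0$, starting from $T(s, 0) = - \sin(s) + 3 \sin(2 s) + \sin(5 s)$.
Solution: Substitute $T = e^{2t}u$.
Then $T_t = e^{2t}(u_t + 2u)$, $T_{ss} = e^{2t}u_{ss}$; substituting and dividing by $e^{2t}$, the lower-order terms cancel: $u_t = u_{ss}$ (standard heat equation).
Data for $u$: $u(s,0) = T(s,0) = - \sin(s) + 3 \sin(2 s) + \sin(5 s)$. The boundary conditions carry over: $u(0,t) = u(\pi,t) = 0$.
Separating variables: $u = \sum c_n e^{-n^2t} \sin(ns)$. From $u(s,0) = - \sin(s) + 3 \sin(2 s) + \sin(5 s)$: $c_1=-1, c_2=3, c_5=1$.
So $u(s,t) = - e^{-t} \sin(s) + 3 e^{-4 t} \sin(2 s) + e^{-25 t} \sin(5 s)$, and $T(s,t) = e^{2t}u(s,t)$.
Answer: $T(s, t) = - e^{t} \sin(s) + 3 e^{-2 t} \sin(2 s) + e^{-23 t} \sin(5 s)$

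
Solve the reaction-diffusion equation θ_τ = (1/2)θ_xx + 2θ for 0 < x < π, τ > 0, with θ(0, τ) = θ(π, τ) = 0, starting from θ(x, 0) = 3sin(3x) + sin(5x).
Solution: Substitute θ = exp(2τ)u.
Then θ_τ = exp(2τ)(u_τ + 2u), θ_xx = exp(2τ)u_xx; substituting and dividing by exp(2τ), the lower-order terms cancel: u_τ = (1/2)u_xx (standard heat equation).
Data for u: u(x,0) = θ(x,0) = 3sin(3x) + sin(5x). The boundary conditions carry over: u(0,τ) = u(π,τ) = 0.
Separating variables: u = Σ c_n exp(-n²τ/2) sin(nx). From u(x,0) = 3sin(3x) + sin(5x): c_3=3, c_5=1.
So u(x,τ) = 3exp(-9τ/2)sin(3x) + exp(-25τ/2)sin(5x), and θ(x,τ) = exp(2τ)u(x,τ).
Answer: θ(x, τ) = 3exp(-5τ/2)sin(3x) + exp(-21τ/2)sin(5x)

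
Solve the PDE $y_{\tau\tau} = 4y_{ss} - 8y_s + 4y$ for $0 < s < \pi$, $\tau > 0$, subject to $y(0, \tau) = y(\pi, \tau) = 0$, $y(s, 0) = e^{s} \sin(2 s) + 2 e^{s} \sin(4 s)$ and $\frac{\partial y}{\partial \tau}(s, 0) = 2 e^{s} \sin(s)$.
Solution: Substitute $y = e^{s}u$, i.e. $u = e^{-s}y$.
By the product rule, $y_s = e^{s}(u_s + u)$, $y_{ss} = e^{s}(u_{ss} + 2u_s + u)$, $y_{\tau\tau} = e^{s}u_{\tau\tau}$.
Substituting into the PDE and dividing by $e^{s}$: $u_{\tau\tau} = 4(u_{ss} + 2u_s + u) - 8(u_s + u) + 4u$.
The lower-order terms cancel, leaving the standard wave equation $u_{\tau\tau} = 4u_{ss}$.
Initial data for $u$: $u(s,0) = e^{-s}y(s,0) = \sin(2 s) + 2 \sin(4 s)$; $u_{\tau}(s,0) = e^{-s}y_{\tau}(s,0) = 2 \sin(s)$. The boundary conditions carry over: $u(0,\tau) = u(\pi,\tau) = 0$.
Solve for $u$:
  Using separation of variables $u = X(s)T(\tau)$:
  Eigenfunctions: $\sin(ns)$, $n = 1, 2, 3, \ldots$
  General solution: $u(s, \tau) = \sum [A_n \cos(2n \tau) + B_n \sin(2n \tau)] \sin(ns)$
  From $u(s,0) = \sin(2 s) + 2 \sin(4 s)$: $A_2=1, A_4=2$. From $u_{\tau}(s,0) = 2 \sin(s)$, using $u_{\tau}(s,0) = \sum \omega_n B_n \sin(ns)$ with $\omega_n = 2n$: $B_1 = 2/2 = 1$.
Hence $u(s,\tau) = \sin(s) \sin(2 \tau) + \sin(2 s) \cos(4 \tau) + 2 \sin(4 s) \cos(8 \tau)$.
Transform back: $y(s,\tau) = e^{s}u(s,\tau)$.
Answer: $y(s, \tau) = e^{s} \sin(2 \tau) \sin(s) + e^{s} \sin(2 s) \cos(4 \tau) + 2 e^{s} \sin(4 s) \cos(8 \tau)$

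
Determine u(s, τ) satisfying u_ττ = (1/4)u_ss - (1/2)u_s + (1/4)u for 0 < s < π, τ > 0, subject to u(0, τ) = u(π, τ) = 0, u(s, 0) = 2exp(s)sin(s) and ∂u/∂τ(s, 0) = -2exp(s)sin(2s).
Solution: Substitute u = exp(s)w, i.e. w = exp(-s)u.
By the product rule, u_s = exp(s)(w_s + w), u_ss = exp(s)(w_ss + 2w_s + w), u_ττ = exp(s)w_ττ.
Substituting into the PDE and dividing by exp(s): w_ττ = (1/4)(w_ss + 2w_s + w) - (1/2)(w_s + w) + (1/4)w.
The lower-order terms cancel, leaving the standard wave equation w_ττ = (1/4)w_ss.
Initial data for w: w(s,0) = exp(-s)u(s,0) = 2sin(s); w_τ(s,0) = exp(-s)u_τ(s,0) = -2sin(2s). The boundary conditions carry over: w(0,τ) = w(π,τ) = 0.
Solve for w:
  Using separation of variables w = X(s)T(τ):
  Eigenfunctions: sin(ns), n = 1, 2, 3, ...
  General solution: w(s, τ) = Σ [A_n cos(n τ/2) + B_n sin(n τ/2)] sin(ns)
  From w(s,0) = 2sin(s): A_1=2. From w_τ(s,0) = -2sin(2s), using w_τ(s,0) = Σ ω_n B_n sin(ns) with ω_n = n/2: B_2 = (-2)/1 = -2.
Hence w(s,τ) = 2sin(s)cos(τ/2) - 2sin(2s)sin(τ).
Transform back: u(s,τ) = exp(s)w(s,τ).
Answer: u(s, τ) = 2exp(s)sin(s)cos(τ/2) - 2exp(s)sin(2s)sin(τ)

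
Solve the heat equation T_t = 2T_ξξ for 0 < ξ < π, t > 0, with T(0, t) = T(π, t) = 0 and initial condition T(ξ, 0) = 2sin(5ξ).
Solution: Using separation of variables T = X(ξ)G(t):
Eigenfunctions: sin(nξ), n = 1, 2, 3, ...
General solution: T(ξ, t) = Σ c_n sin(nξ) exp(-2n² t)
Matching T(ξ,0) = 2sin(5ξ) term by term: c_5=2.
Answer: T(ξ, t) = 2exp(-50t)sin(5ξ)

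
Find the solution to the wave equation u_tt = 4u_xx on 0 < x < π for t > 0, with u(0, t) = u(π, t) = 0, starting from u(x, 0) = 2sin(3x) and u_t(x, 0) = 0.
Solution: Using separation of variables u = X(x)T(t):
Eigenfunctions: sin(nx), n = 1, 2, 3, ...
General solution: u(x, t) = Σ [A_n cos(2n t) + B_n sin(2n t)] sin(nx)
From u(x,0) = 2sin(3x): A_3=2. From u_t(x,0) = 0: all B_n = 0.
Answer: u(x, t) = 2sin(3x)cos(6t)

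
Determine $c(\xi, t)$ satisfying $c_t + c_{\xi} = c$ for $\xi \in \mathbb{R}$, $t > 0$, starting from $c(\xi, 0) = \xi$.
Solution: Substitute $c = e^{t}u$.
Then $c_t = e^{t}(u_t + u)$, $c_{\xi} = e^{t}u_{\xi}$; substituting and dividing by $e^{t}$, the lower-order terms cancel: $u_t + u_{\xi} = 0$ (standard advection equation).
Data for $u$: $u(\xi,0) = c(\xi,0) = \xi$.
By characteristics ($d\xi/dt = 1$), $u(\xi,t) = f(\xi - t)$ with $f = u( \cdot , 0)$.
So $u(\xi,t) = - t + \xi$, and $c(\xi,t) = e^{t}u(\xi,t)$.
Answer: $c(\xi, t) = \xi e^{t} -  t e^{t}$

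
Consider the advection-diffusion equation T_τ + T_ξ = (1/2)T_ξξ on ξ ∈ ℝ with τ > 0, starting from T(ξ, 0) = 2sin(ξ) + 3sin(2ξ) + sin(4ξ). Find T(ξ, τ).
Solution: Moving frame: η = ξ - τ, σ = τ, T = u(η,σ), so T_τ = u_σ - u_η and T_ξξ = u_ηη.
Hence T_τ + T_ξ = u_σ and the PDE becomes the heat equation u_σ = (1/2)u_ηη on η ∈ ℝ.
Initial data: u(η,0) = T(η,0) = 2sin(η) + 3sin(2η) + sin(4η). Each mode sin(nη) decays as exp(-n²σ/2) on ℝ, so u(η,σ) = Σ c_n exp(-n²σ/2) sin(nη) with c_1=2, c_2=3, c_4=1: u(η,σ) = 3exp(-2σ)sin(2η) + exp(-8σ)sin(4η) + 2exp(-σ/2)sin(η).
Substituting back: T(ξ,τ) = u(ξ - τ, τ).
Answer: T(ξ, τ) = 3exp(-2τ)sin(2ξ - 2τ) + exp(-8τ)sin(4ξ - 4τ) + 2exp(-τ/2)sin(ξ - τ)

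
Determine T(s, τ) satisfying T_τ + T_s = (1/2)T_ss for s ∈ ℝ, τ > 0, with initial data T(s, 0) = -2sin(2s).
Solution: Change to a moving frame: let η = s - τ, σ = τ and write T(s,τ) = u(η,σ).
By the chain rule T_τ = u_σ - u_η, T_s = u_η, T_ss = u_ηη.
Then T_τ + T_s = u_σ: the advection term cancels and the PDE becomes the heat equation u_σ = (1/2)u_ηη on η ∈ ℝ.
Initial data: u(η,0) = T(η,0) = -2sin(2η).
On η ∈ ℝ each mode satisfies (sin(nη))″ = -n² sin(nη), so exp(-n²σ/2) sin(nη) solves the heat equation; by superposition u(η,σ) = Σ c_n exp(-n²σ/2) sin(nη).
Reading off the coefficients: c_2=-2, so u(η,σ) = -2exp(-2σ)sin(2η).
Substituting back η = s - τ, σ = τ: T(s,τ) = u(s - τ, τ).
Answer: T(s, τ) = -2exp(-2τ)sin(2s - 2τ)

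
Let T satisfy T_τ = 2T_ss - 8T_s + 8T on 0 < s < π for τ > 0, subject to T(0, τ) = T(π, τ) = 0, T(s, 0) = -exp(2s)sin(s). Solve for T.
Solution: Substitute T = exp(2s)u, i.e. u = exp(-2s)T.
By the product rule, T_s = exp(2s)(u_s + 2u), T_ss = exp(2s)(u_ss + 4u_s + 4u), T_τ = exp(2s)u_τ.
Substituting into the PDE and dividing by exp(2s): u_τ = 2(u_ss + 4u_s + 4u) - 8(u_s + 2u) + 8u.
The lower-order terms cancel, leaving the standard heat equation u_τ = 2u_ss.
Initial data for u: u(s,0) = exp(-2s)T(s,0) = -sin(s). The boundary conditions carry over: u(0,τ) = u(π,τ) = 0.
Solve for u:
  Using separation of variables u = X(s)G(τ):
  Eigenfunctions: sin(ns), n = 1, 2, 3, ...
  General solution: u(s, τ) = Σ c_n sin(ns) exp(-2n² τ)
  Matching u(s,0) = -sin(s) term by term: c_1=-1.
Hence u(s,τ) = -exp(-2τ)sin(s).
Transform back: T(s,τ) = exp(2s)u(s,τ).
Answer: T(s, τ) = -exp(2s)exp(-2τ)sin(s)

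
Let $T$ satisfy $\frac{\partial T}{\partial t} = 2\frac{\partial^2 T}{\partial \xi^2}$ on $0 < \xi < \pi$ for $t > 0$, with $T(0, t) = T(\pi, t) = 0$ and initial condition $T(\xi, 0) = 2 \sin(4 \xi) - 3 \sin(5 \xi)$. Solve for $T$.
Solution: Using separation of variables $T = X(\xi)G(t)$:
Eigenfunctions: $\sin(n\xi)$, $n = 1, 2, 3, \ldots$
General solution: $T(\xi, t) = \sum c_n \sin(n\xi) e^{-2n^2 t}$
Matching $T(\xi,0) = 2 \sin(4 \xi) - 3 \sin(5 \xi)$ term by term: $c_4=2, c_5=-3$.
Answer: $T(\xi, t) = 2 e^{-32 t} \sin(4 \xi) - 3 e^{-50 t} \sin(5 \xi)$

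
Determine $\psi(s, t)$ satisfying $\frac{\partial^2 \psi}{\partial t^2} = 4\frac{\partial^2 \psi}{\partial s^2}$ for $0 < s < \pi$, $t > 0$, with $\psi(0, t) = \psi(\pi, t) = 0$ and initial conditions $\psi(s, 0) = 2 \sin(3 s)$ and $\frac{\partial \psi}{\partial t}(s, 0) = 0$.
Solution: Using separation of variables $\psi = X(s)T(t)$:
Eigenfunctions: $\sin(ns)$, $n = 1, 2, 3, \ldots$
General solution: $\psi(s, t) = \sum [A_n \cos(2n t) + B_n \sin(2n t)] \sin(ns)$
From $\psi(s,0) = 2 \sin(3 s)$: $A_3=2$. From $\psi_t(s,0) = 0$: all $B_n = 0$.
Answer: $\psi(s, t) = 2 \sin(3 s) \cos(6 t)$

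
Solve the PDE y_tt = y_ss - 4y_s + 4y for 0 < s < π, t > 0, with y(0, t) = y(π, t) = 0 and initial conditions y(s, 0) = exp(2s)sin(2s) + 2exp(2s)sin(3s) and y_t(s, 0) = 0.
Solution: Substitute y = exp(2s)u, i.e. u = exp(-2s)y.
By the product rule, y_s = exp(2s)(u_s + 2u), y_ss = exp(2s)(u_ss + 4u_s + 4u), y_tt = exp(2s)u_tt.
Substituting into the PDE and dividing by exp(2s): u_tt = (u_ss + 4u_s + 4u) - 4(u_s + 2u) + 4u.
The lower-order terms cancel, leaving the standard wave equation u_tt = u_ss.
Initial data for u: u(s,0) = exp(-2s)y(s,0) = sin(2s) + 2sin(3s); u_t(s,0) = exp(-2s)y_t(s,0) = 0. The boundary conditions carry over: u(0,t) = u(π,t) = 0.
Solve for u:
  Using separation of variables u = X(s)T(t):
  Eigenfunctions: sin(ns), n = 1, 2, 3, ...
  General solution: u(s, t) = Σ [A_n cos(n t) + B_n sin(n t)] sin(ns)
  From u(s,0) = sin(2s) + 2sin(3s): A_2=1, A_3=2. From u_t(s,0) = 0: all B_n = 0.
Hence u(s,t) = sin(2s)cos(2t) + 2sin(3s)cos(3t).
Transform back: y(s,t) = exp(2s)u(s,t).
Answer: y(s, t) = exp(2s)sin(2s)cos(2t) + 2exp(2s)sin(3s)cos(3t)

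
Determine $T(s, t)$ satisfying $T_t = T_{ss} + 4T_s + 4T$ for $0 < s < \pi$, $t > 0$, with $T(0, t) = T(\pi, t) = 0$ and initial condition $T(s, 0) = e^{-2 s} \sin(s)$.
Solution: Substitute $T = e^{-2s}u$, i.e. $u = e^{2s}T$.
By the product rule, $T_s = e^{-2s}(u_s - 2u)$, $T_{ss} = e^{-2s}(u_{ss} - 4u_s + 4u)$, $T_t = e^{-2s}u_t$.
Substituting into the PDE and dividing by $e^{-2s}$: $u_t = (u_{ss} - 4u_s + 4u) + 4(u_s - 2u) + 4u$.
The lower-order terms cancel, leaving the standard heat equation $u_t = u_{ss}$.
Initial data for $u$: $u(s,0) = e^{2s}T(s,0) = \sin(s)$. The boundary conditions carry over: $u(0,t) = u(\pi,t) = 0$.
Solve for $u$:
  Using separation of variables $u = X(s)G(t)$:
  Eigenfunctions: $\sin(ns)$, $n = 1, 2, 3, \ldots$
  General solution: $u(s, t) = \sum c_n \sin(ns) e^{-n^2 t}$
  Matching $u(s,0) = \sin(s)$ term by term: $c_1=1$.
Hence $u(s,t) = e^{-t} \sin(s)$.
Transform back: $T(s,t) = e^{-2s}u(s,t)$.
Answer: $T(s, t) = e^{-2 s} e^{-t} \sin(s)$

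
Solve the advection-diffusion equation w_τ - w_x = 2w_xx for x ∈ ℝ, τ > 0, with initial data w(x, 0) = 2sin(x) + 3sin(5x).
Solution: Change to a moving frame: let η = x + τ, σ = τ and write w(x,τ) = u(η,σ).
By the chain rule w_τ = u_σ + u_η, w_x = u_η, w_xx = u_ηη.
Then w_τ - w_x = u_σ: the advection term cancels and the PDE becomes the heat equation u_σ = 2u_ηη on η ∈ ℝ.
Initial data: u(η,0) = w(η,0) = 2sin(η) + 3sin(5η).
On η ∈ ℝ each mode satisfies (sin(nη))″ = -n² sin(nη), so exp(-2n²σ) sin(nη) solves the heat equation; by superposition u(η,σ) = Σ c_n exp(-2n²σ) sin(nη).
Reading off the coefficients: c_1=2, c_5=3, so u(η,σ) = 2exp(-2σ)sin(η) + 3exp(-50σ)sin(5η).
Substituting back η = x + τ, σ = τ: w(x,τ) = u(x + τ, τ).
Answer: w(x, τ) = 2exp(-2τ)sin(x + τ) + 3exp(-50τ)sin(5x + 5τ)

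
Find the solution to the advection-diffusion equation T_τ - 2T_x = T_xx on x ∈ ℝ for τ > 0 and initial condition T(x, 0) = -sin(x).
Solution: Moving frame: η = x + 2τ, σ = τ, T = u(η,σ), so T_τ = u_σ + 2u_η and T_xx = u_ηη.
Hence T_τ - 2T_x = u_σ and the PDE becomes the heat equation u_σ = u_ηη on η ∈ ℝ.
Initial data: u(η,0) = T(η,0) = -sin(η). Each mode sin(nη) decays as exp(-n²σ) on ℝ, so u(η,σ) = Σ c_n exp(-n²σ) sin(nη) with c_1=-1: u(η,σ) = -exp(-σ)sin(η).
Substituting back: T(x,τ) = u(x + 2τ, τ).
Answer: T(x, τ) = -exp(-τ)sin(x + 2τ)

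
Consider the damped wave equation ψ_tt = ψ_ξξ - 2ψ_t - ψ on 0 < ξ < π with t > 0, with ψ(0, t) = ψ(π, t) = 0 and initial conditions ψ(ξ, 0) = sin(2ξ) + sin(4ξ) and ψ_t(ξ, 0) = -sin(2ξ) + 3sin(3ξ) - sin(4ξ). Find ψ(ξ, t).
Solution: Substitute ψ = exp(-t)u, i.e. u = exp(t)ψ.
By the product rule, ψ_t = exp(-t)(u_t - u), ψ_tt = exp(-t)(u_tt - 2u_t + u), ψ_ξξ = exp(-t)u_ξξ.
Substituting into the PDE and dividing by exp(-t): u_tt - 2u_t + u = u_ξξ - 2(u_t - u) - u.
The lower-order terms cancel, leaving the standard wave equation u_tt = u_ξξ.
Initial data for u: u(ξ,0) = ψ(ξ,0) = sin(2ξ) + sin(4ξ); u_t(ξ,0) = ψ_t(ξ,0) + ψ(ξ,0) = 3sin(3ξ). The boundary conditions carry over: u(0,t) = u(π,t) = 0.
Solve for u:
  Using separation of variables u = X(ξ)T(t):
  Eigenfunctions: sin(nξ), n = 1, 2, 3, ...
  General solution: u(ξ, t) = Σ [A_n cos(n t) + B_n sin(n t)] sin(nξ)
  From u(ξ,0) = sin(2ξ) + sin(4ξ): A_2=1, A_4=1. From u_t(ξ,0) = 3sin(3ξ), using u_t(ξ,0) = Σ ω_n B_n sin(nξ) with ω_n = n: B_3 = 3/3 = 1.
Hence u(ξ,t) = sin(3t)sin(3ξ) + sin(2ξ)cos(2t) + sin(4ξ)cos(4t).
Transform back: ψ(ξ,t) = exp(-t)u(ξ,t).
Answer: ψ(ξ, t) = exp(-t)sin(3t)sin(3ξ) + exp(-t)sin(2ξ)cos(2t) + exp(-t)sin(4ξ)cos(4t)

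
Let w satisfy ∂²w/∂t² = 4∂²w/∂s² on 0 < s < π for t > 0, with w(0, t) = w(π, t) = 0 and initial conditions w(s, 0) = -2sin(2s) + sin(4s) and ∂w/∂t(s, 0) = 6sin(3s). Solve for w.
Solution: Separating variables: w = Σ [A_n cos(ω_n t) + B_n sin(ω_n t)] sin(ns), ω_n = 2n. From ICs (B_n = velocity coefficient / ω_n): A_2=-2, A_4=1, B_3=1.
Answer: w(s, t) = -2sin(2s)cos(4t) + sin(3s)sin(6t) + sin(4s)cos(8t)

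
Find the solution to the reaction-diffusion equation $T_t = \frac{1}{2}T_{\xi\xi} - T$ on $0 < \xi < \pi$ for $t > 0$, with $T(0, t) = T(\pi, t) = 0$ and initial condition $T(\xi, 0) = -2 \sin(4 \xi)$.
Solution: Substitute $T = e^{-t}u$, i.e. $u = e^{t}T$.
By the product rule, $T_t = e^{-t}(u_t - u)$, $T_{\xi\xi} = e^{-t}u_{\xi\xi}$.
Substituting into the PDE and dividing by $e^{-t}$: $u_t - u = \frac{1}{2}u_{\xi\xi} - u$.
The lower-order terms cancel, leaving the standard heat equation $u_t = \frac{1}{2}u_{\xi\xi}$.
Initial data for $u$: $u(\xi,0) = T(\xi,0) = -2 \sin(4 \xi)$. The boundary conditions carry over: $u(0,t) = u(\pi,t) = 0$.
Solve for $u$:
  Using separation of variables $u = X(\xi)G(t)$:
  Eigenfunctions: $\sin(n\xi)$, $n = 1, 2, 3, \ldots$
  General solution: $u(\xi, t) = \sum c_n \sin(n\xi) e^{-n^2 t/2}$
  Matching $u(\xi,0) = -2 \sin(4 \xi)$ term by term: $c_4=-2$.
Hence $u(\xi,t) = -2 e^{-8 t} \sin(4 \xi)$.
Transform back: $T(\xi,t) = e^{-t}u(\xi,t)$.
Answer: $T(\xi, t) = -2 e^{-9 t} \sin(4 \xi)$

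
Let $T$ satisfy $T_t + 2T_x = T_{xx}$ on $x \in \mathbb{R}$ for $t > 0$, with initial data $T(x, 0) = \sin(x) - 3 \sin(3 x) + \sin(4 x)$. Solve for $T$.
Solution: Moving frame: $\eta = x - 2t$, $\sigma = t$, $T = u(\eta,\sigma)$, so $T_t = u_{\sigma} - 2u_{\eta}$ and $T_{xx} = u_{\eta\eta}$.
Hence $T_t + 2T_x = u_{\sigma}$ and the PDE becomes the heat equation $u_{\sigma} = u_{\eta\eta}$ on $\eta \in \mathbb{R}$.
Initial data: $u(\eta,0) = T(\eta,0) = \sin(\eta) - 3 \sin(3 \eta) + \sin(4 \eta)$. Each mode $\sin(n\eta)$ decays as $e^{-n^2\sigma}$ on $\mathbb{R}$, so $u(\eta,\sigma) = \sum c_n e^{-n^2\sigma} \sin(n\eta)$ with $c_1=1, c_3=-3, c_4=1$: $u(\eta,\sigma) = e^{-\sigma} \sin(\eta) - 3 e^{-9 \sigma} \sin(3 \eta) + e^{-16 \sigma} \sin(4 \eta)$.
Substituting back: $T(x,t) = u(x - 2t, t)$.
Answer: $T(x, t) = - e^{-t} \sin(2 t - x) + 3 e^{-9 t} \sin(6 t - 3 x) -  e^{-16 t} \sin(8 t - 4 x)$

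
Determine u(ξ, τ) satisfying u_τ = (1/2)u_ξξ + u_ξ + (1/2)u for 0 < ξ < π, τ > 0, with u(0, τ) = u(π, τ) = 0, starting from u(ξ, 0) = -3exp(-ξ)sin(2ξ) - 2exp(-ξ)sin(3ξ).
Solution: Substitute u = exp(-ξ)w, i.e. w = exp(ξ)u.
By the product rule, u_ξ = exp(-ξ)(w_ξ - w), u_ξξ = exp(-ξ)(w_ξξ - 2w_ξ + w), u_τ = exp(-ξ)w_τ.
Substituting into the PDE and dividing by exp(-ξ): w_τ = (1/2)(w_ξξ - 2w_ξ + w) + (w_ξ - w) + (1/2)w.
The lower-order terms cancel, leaving the standard heat equation w_τ = (1/2)w_ξξ.
Initial data for w: w(ξ,0) = exp(ξ)u(ξ,0) = -3sin(2ξ) - 2sin(3ξ). The boundary conditions carry over: w(0,τ) = w(π,τ) = 0.
Solve for w:
  Using separation of variables w = X(ξ)T(τ):
  Eigenfunctions: sin(nξ), n = 1, 2, 3, ...
  General solution: w(ξ, τ) = Σ c_n sin(nξ) exp(-n² τ/2)
  Matching w(ξ,0) = -3sin(2ξ) - 2sin(3ξ) term by term: c_2=-3, c_3=-2.
Hence w(ξ,τ) = -3exp(-2τ)sin(2ξ) - 2exp(-9τ/2)sin(3ξ).
Transform back: u(ξ,τ) = exp(-ξ)w(ξ,τ).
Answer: u(ξ, τ) = -3exp(-ξ)exp(-2τ)sin(2ξ) - 2exp(-ξ)exp(-9τ/2)sin(3ξ)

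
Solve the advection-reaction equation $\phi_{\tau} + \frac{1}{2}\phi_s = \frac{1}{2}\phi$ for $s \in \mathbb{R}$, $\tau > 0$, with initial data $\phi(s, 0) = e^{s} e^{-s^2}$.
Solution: Substitute $\phi = e^{s}u$.
Then $\phi_s = e^{s}(u_s + u)$, $\phi_{\tau} = e^{s}u_{\tau}$; substituting and dividing by $e^{s}$, the lower-order terms cancel: $u_{\tau} + \frac{1}{2}u_s = 0$ (standard advection equation).
Data for $u$: $u(s,0) = e^{-s}\phi(s,0) = e^{-s^2}$.
By characteristics ($ds/d\tau = 1/2$), $u(s,\tau) = f(s - \frac{1}{2}\tau)$ with $f = u( \cdot , 0)$.
So $u(s,\tau) = e^{-(s - \tau/2)^2}$, and $\phi(s,\tau) = e^{s}u(s,\tau)$.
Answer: $\phi(s, \tau) = e^{s} e^{-(-\tau/2 + s)^2}$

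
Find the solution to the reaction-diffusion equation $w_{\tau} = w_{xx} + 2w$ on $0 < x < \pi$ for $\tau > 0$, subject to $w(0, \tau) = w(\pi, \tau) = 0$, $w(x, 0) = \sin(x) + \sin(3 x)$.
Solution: Substitute $w = e^{2\tau}u$, i.e. $u = e^{-2\tau}w$.
By the product rule, $w_{\tau} = e^{2\tau}(u_{\tau} + 2u)$, $w_{xx} = e^{2\tau}u_{xx}$.
Substituting into the PDE and dividing by $e^{2\tau}$: $u_{\tau} + 2u = u_{xx} + 2u$.
The lower-order terms cancel, leaving the standard heat equation $u_{\tau} = u_{xx}$.
Initial data for $u$: $u(x,0) = w(x,0) = \sin(x) + \sin(3 x)$. The boundary conditions carry over: $u(0,\tau) = u(\pi,\tau) = 0$.
Solve for $u$:
  Using separation of variables $u = X(x)T(\tau)$:
  Eigenfunctions: $\sin(nx)$, $n = 1, 2, 3, \ldots$
  General solution: $u(x, \tau) = \sum c_n \sin(nx) e^{-n^2 \tau}$
  Matching $u(x,0) = \sin(x) + \sin(3 x)$ term by term: $c_1=1, c_3=1$.
Hence $u(x,\tau) = e^{-\tau} \sin(x) + e^{-9 \tau} \sin(3 x)$.
Transform back: $w(x,\tau) = e^{2\tau}u(x,\tau)$.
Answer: $w(x, \tau) = e^{\tau} \sin(x) + e^{-7 \tau} \sin(3 x)$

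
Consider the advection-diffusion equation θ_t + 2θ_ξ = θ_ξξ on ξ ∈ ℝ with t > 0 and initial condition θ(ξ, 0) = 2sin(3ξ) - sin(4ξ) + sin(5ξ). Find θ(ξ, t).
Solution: Change to a moving frame: let η = ξ - 2t, σ = t and write θ(ξ,t) = u(η,σ).
By the chain rule θ_t = u_σ - 2u_η, θ_ξ = u_η, θ_ξξ = u_ηη.
Then θ_t + 2θ_ξ = u_σ: the advection term cancels and the PDE becomes the heat equation u_σ = u_ηη on η ∈ ℝ.
Initial data: u(η,0) = θ(η,0) = 2sin(3η) - sin(4η) + sin(5η).
On η ∈ ℝ each mode satisfies (sin(nη))″ = -n² sin(nη), so exp(-n²σ) sin(nη) solves the heat equation; by superposition u(η,σ) = Σ c_n exp(-n²σ) sin(nη).
Reading off the coefficients: c_3=2, c_4=-1, c_5=1, so u(η,σ) = 2exp(-9σ)sin(3η) - exp(-16σ)sin(4η) + exp(-25σ)sin(5η).
Substituting back η = ξ - 2t, σ = t: θ(ξ,t) = u(ξ - 2t, t).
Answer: θ(ξ, t) = -2exp(-9t)sin(6t - 3ξ) + exp(-16t)sin(8t - 4ξ) - exp(-25t)sin(10t - 5ξ)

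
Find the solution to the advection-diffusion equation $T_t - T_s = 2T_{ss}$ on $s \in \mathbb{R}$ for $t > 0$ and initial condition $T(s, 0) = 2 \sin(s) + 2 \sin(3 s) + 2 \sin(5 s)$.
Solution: Moving frame: $\eta = s + t$, $\sigma = t$, $T = u(\eta,\sigma)$, so $T_t = u_{\sigma} + u_{\eta}$ and $T_{ss} = u_{\eta\eta}$.
Hence $T_t - T_s = u_{\sigma}$ and the PDE becomes the heat equation $u_{\sigma} = 2u_{\eta\eta}$ on $\eta \in \mathbb{R}$.
Initial data: $u(\eta,0) = T(\eta,0) = 2 \sin(\eta) + 2 \sin(3 \eta) + 2 \sin(5 \eta)$. Each mode $\sin(n\eta)$ decays as $e^{-2n^2\sigma}$ on $\mathbb{R}$, so $u(\eta,\sigma) = \sum c_n e^{-2n^2\sigma} \sin(n\eta)$ with $c_1=2, c_3=2, c_5=2$: $u(\eta,\sigma) = 2 e^{-2 \sigma} \sin(\eta) + 2 e^{-18 \sigma} \sin(3 \eta) + 2 e^{-50 \sigma} \sin(5 \eta)$.
Substituting back: $T(s,t) = u(s + t, t)$.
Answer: $T(s, t) = 2 e^{-2 t} \sin(s + t) + 2 e^{-18 t} \sin(3 s + 3 t) + 2 e^{-50 t} \sin(5 s + 5 t)$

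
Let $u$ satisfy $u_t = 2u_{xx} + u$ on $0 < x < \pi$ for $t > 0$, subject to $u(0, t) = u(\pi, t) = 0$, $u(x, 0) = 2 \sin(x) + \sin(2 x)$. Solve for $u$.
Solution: Substitute $u = e^{t}w$.
Then $u_t = e^{t}(w_t + w)$, $u_{xx} = e^{t}w_{xx}$; substituting and dividing by $e^{t}$, the lower-order terms cancel: $w_t = 2w_{xx}$ (standard heat equation).
Data for $w$: $w(x,0) = u(x,0) = 2 \sin(x) + \sin(2 x)$. The boundary conditions carry over: $w(0,t) = w(\pi,t) = 0$.
Separating variables: $w = \sum c_n e^{-2n^2t} \sin(nx)$. From $w(x,0) = 2 \sin(x) + \sin(2 x)$: $c_1=2, c_2=1$.
So $w(x,t) = 2 e^{-2 t} \sin(x) + e^{-8 t} \sin(2 x)$, and $u(x,t) = e^{t}w(x,t)$.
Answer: $u(x, t) = 2 e^{-t} \sin(x) + e^{-7 t} \sin(2 x)$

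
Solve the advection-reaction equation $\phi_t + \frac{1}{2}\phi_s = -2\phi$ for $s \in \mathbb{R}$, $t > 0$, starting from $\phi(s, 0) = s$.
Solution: Substitute $\phi = e^{-2t}u$.
Then $\phi_t = e^{-2t}(u_t - 2u)$, $\phi_s = e^{-2t}u_s$; substituting and dividing by $e^{-2t}$, the lower-order terms cancel: $u_t + \frac{1}{2}u_s = 0$ (standard advection equation).
Data for $u$: $u(s,0) = \phi(s,0) = s$.
By characteristics ($ds/dt = 1/2$), $u(s,t) = f(s - \frac{1}{2}t)$ with $f = u( \cdot , 0)$.
So $u(s,t) = s - \frac{1}{2} t$, and $\phi(s,t) = e^{-2t}u(s,t)$.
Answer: $\phi(s, t) = s e^{-2 t} - \frac{1}{2} t e^{-2 t}$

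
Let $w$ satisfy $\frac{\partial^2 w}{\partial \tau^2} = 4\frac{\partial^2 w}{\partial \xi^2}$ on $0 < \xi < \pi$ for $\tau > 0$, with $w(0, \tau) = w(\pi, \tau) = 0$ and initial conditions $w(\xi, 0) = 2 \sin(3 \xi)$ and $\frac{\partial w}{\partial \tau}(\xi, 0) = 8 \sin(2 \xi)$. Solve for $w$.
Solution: Separating variables: $w = \sum [A_n \cos(\omega_n \tau) + B_n \sin(\omega_n \tau)] \sin(n\xi)$, $\omega_n = 2n$. From ICs ($B_n$ = velocity coefficient / $\omega_n$): $A_3=2, B_2=2$.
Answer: $w(\xi, \tau) = 2 \sin(4 \tau) \sin(2 \xi) + 2 \sin(3 \xi) \cos(6 \tau)$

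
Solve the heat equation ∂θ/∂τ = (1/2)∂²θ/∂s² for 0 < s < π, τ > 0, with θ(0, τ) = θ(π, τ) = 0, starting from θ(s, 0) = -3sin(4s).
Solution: Using separation of variables θ = X(s)G(τ):
Eigenfunctions: sin(ns), n = 1, 2, 3, ...
General solution: θ(s, τ) = Σ c_n sin(ns) exp(-n² τ/2)
Matching θ(s,0) = -3sin(4s) term by term: c_4=-3.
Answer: θ(s, τ) = -3exp(-8τ)sin(4s)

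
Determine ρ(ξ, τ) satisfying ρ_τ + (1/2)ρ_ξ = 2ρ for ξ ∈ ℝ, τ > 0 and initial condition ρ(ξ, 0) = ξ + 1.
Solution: Substitute ρ = exp(2τ)u.
Then ρ_τ = exp(2τ)(u_τ + 2u), ρ_ξ = exp(2τ)u_ξ; substituting and dividing by exp(2τ), the lower-order terms cancel: u_τ + (1/2)u_ξ = 0 (standard advection equation).
Data for u: u(ξ,0) = ρ(ξ,0) = ξ + 1.
By characteristics (dξ/dτ = 1/2), u(ξ,τ) = f(ξ - (1/2)τ) with f = u(·, 0).
So u(ξ,τ) = ξ - (1/2)τ + 1, and ρ(ξ,τ) = exp(2τ)u(ξ,τ).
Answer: ρ(ξ, τ) = ξexp(2τ) - (1/2)τexp(2τ) + exp(2τ)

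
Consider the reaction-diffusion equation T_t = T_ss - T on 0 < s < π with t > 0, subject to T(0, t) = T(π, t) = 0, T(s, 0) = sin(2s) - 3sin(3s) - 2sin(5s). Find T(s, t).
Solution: Substitute T = exp(-t)u.
Then T_t = exp(-t)(u_t - u), T_ss = exp(-t)u_ss; substituting and dividing by exp(-t), the lower-order terms cancel: u_t = u_ss (standard heat equation).
Data for u: u(s,0) = T(s,0) = sin(2s) - 3sin(3s) - 2sin(5s). The boundary conditions carry over: u(0,t) = u(π,t) = 0.
Separating variables: u = Σ c_n exp(-n²t) sin(ns). From u(s,0) = sin(2s) - 3sin(3s) - 2sin(5s): c_2=1, c_3=-3, c_5=-2.
So u(s,t) = exp(-4t)sin(2s) - 3exp(-9t)sin(3s) - 2exp(-25t)sin(5s), and T(s,t) = exp(-t)u(s,t).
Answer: T(s, t) = exp(-5t)sin(2s) - 3exp(-10t)sin(3s) - 2exp(-26t)sin(5s)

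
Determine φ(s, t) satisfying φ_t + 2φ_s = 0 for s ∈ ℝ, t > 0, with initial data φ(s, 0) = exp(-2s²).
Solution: By method of characteristics (waves move right with speed 2):
Along characteristics s - 2t = const, φ is constant, so φ(s,t) = f(s - 2t) with f = φ(·, 0).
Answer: φ(s, t) = exp(-2(s - 2t)²)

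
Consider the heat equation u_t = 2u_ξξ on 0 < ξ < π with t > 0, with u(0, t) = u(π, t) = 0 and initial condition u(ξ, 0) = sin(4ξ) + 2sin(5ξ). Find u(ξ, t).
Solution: Separating variables: u = Σ c_n exp(-2n²t) sin(nξ). From u(ξ,0) = sin(4ξ) + 2sin(5ξ): c_4=1, c_5=2.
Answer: u(ξ, t) = exp(-32t)sin(4ξ) + 2exp(-50t)sin(5ξ)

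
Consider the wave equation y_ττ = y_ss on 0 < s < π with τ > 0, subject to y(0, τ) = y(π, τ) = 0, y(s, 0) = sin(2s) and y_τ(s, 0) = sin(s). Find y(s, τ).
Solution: Using separation of variables y = X(s)T(τ):
Eigenfunctions: sin(ns), n = 1, 2, 3, ...
General solution: y(s, τ) = Σ [A_n cos(n τ) + B_n sin(n τ)] sin(ns)
From y(s,0) = sin(2s): A_2=1. From y_τ(s,0) = sin(s), using y_τ(s,0) = Σ ω_n B_n sin(ns) with ω_n = n: B_1 = 1/1 = 1.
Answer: y(s, τ) = sin(s)sin(τ) + sin(2s)cos(2τ)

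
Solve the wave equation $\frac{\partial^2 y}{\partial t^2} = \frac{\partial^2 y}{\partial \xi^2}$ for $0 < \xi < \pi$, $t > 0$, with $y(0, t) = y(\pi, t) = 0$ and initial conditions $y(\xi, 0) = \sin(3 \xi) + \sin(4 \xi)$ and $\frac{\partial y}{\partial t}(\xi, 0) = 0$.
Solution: Using separation of variables $y = X(\xi)T(t)$:
Eigenfunctions: $\sin(n\xi)$, $n = 1, 2, 3, \ldots$
General solution: $y(\xi, t) = \sum [A_n \cos(n t) + B_n \sin(n t)] \sin(n\xi)$
From $y(\xi,0) = \sin(3 \xi) + \sin(4 \xi)$: $A_3=1, A_4=1$. From $y_t(\xi,0) = 0$: all $B_n = 0$.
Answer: $y(\xi, t) = \sin(3 \xi) \cos(3 t) + \sin(4 \xi) \cos(4 t)$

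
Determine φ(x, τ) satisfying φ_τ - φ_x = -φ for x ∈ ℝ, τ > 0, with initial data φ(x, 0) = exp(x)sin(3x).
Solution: Substitute φ = exp(x)u, i.e. u = exp(-x)φ.
By the product rule, φ_x = exp(x)(u_x + u), φ_τ = exp(x)u_τ.
Substituting into the PDE and dividing by exp(x): u_τ - (u_x + u) = -u.
The lower-order terms cancel, leaving the standard advection equation u_τ - u_x = 0.
Initial data for u: u(x,0) = exp(-x)φ(x,0) = sin(3x).
Solve for u:
  By method of characteristics (waves move left with speed 1):
  Along characteristics x + τ = const, u is constant, so u(x,τ) = f(x + τ) with f = u(·, 0).
Hence u(x,τ) = sin(3x + 3τ).
Transform back: φ(x,τ) = exp(x)u(x,τ).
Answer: φ(x, τ) = exp(x)sin(3x + 3τ)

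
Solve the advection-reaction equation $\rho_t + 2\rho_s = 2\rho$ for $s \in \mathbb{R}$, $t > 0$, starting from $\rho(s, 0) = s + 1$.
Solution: Substitute $\rho = e^{2t}u$.
Then $\rho_t = e^{2t}(u_t + 2u)$, $\rho_s = e^{2t}u_s$; substituting and dividing by $e^{2t}$, the lower-order terms cancel: $u_t + 2u_s = 0$ (standard advection equation).
Data for $u$: $u(s,0) = \rho(s,0) = s + 1$.
By characteristics ($ds/dt = 2$), $u(s,t) = f(s - 2t)$ with $f = u( \cdot , 0)$.
So $u(s,t) = s - 2 t + 1$, and $\rho(s,t) = e^{2t}u(s,t)$.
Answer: $\rho(s, t) = s e^{2 t} - 2 t e^{2 t} + e^{2 t}$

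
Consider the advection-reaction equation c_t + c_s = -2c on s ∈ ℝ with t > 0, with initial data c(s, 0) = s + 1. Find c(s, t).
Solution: Substitute c = exp(-2t)u.
Then c_t = exp(-2t)(u_t - 2u), c_s = exp(-2t)u_s; substituting and dividing by exp(-2t), the lower-order terms cancel: u_t + u_s = 0 (standard advection equation).
Data for u: u(s,0) = c(s,0) = s + 1.
By characteristics (ds/dt = 1), u(s,t) = f(s - t) with f = u(·, 0).
So u(s,t) = s - t + 1, and c(s,t) = exp(-2t)u(s,t).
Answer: c(s, t) = sexp(-2t) - texp(-2t) + exp(-2t)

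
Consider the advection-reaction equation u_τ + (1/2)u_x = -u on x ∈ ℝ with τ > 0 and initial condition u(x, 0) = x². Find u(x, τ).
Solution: Substitute u = exp(-τ)w, i.e. w = exp(τ)u.
By the product rule, u_τ = exp(-τ)(w_τ - w), u_x = exp(-τ)w_x.
Substituting into the PDE and dividing by exp(-τ): w_τ - w + (1/2)w_x = -w.
The lower-order terms cancel, leaving the standard advection equation w_τ + (1/2)w_x = 0.
Initial data for w: w(x,0) = u(x,0) = x².
Solve for w:
  By method of characteristics (waves move right with speed 1/2):
  Along characteristics x - (1/2)τ = const, w is constant, so w(x,τ) = f(x - (1/2)τ) with f = w(·, 0).
Hence w(x,τ) = x² - xτ + (1/4)τ².
Transform back: u(x,τ) = exp(-τ)w(x,τ).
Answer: u(x, τ) = x²exp(-τ) - xτexp(-τ) + (1/4)τ²exp(-τ)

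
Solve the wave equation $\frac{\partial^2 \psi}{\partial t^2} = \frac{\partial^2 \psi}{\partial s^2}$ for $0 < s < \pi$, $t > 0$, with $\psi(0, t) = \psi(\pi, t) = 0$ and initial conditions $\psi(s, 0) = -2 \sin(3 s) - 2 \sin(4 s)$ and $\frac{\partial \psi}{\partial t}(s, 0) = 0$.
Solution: Using separation of variables $\psi = X(s)T(t)$:
Eigenfunctions: $\sin(ns)$, $n = 1, 2, 3, \ldots$
General solution: $\psi(s, t) = \sum [A_n \cos(n t) + B_n \sin(n t)] \sin(ns)$
From $\psi(s,0) = -2 \sin(3 s) - 2 \sin(4 s)$: $A_3=-2, A_4=-2$. From $\psi_t(s,0) = 0$: all $B_n = 0$.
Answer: $\psi(s, t) = -2 \sin(3 s) \cos(3 t) - 2 \sin(4 s) \cos(4 t)$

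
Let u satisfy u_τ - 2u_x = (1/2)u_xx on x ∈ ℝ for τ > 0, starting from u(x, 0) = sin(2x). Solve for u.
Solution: Change to a moving frame: let η = x + 2τ, σ = τ and write u(x,τ) = w(η,σ).
By the chain rule u_τ = w_σ + 2w_η, u_x = w_η, u_xx = w_ηη.
Then u_τ - 2u_x = w_σ: the advection term cancels and the PDE becomes the heat equation w_σ = (1/2)w_ηη on η ∈ ℝ.
Initial data: w(η,0) = u(η,0) = sin(2η).
On η ∈ ℝ each mode satisfies (sin(nη))″ = -n² sin(nη), so exp(-n²σ/2) sin(nη) solves the heat equation; by superposition w(η,σ) = Σ c_n exp(-n²σ/2) sin(nη).
Reading off the coefficients: c_2=1, so w(η,σ) = exp(-2σ)sin(2η).
Substituting back η = x + 2τ, σ = τ: u(x,τ) = w(x + 2τ, τ).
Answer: u(x, τ) = exp(-2τ)sin(2x + 4τ)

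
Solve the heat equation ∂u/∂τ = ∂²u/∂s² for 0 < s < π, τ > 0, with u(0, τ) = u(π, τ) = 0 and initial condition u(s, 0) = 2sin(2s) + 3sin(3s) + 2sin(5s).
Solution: Separating variables: u = Σ c_n exp(-n²τ) sin(ns). From u(s,0) = 2sin(2s) + 3sin(3s) + 2sin(5s): c_2=2, c_3=3, c_5=2.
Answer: u(s, τ) = 2exp(-4τ)sin(2s) + 3exp(-9τ)sin(3s) + 2exp(-25τ)sin(5s)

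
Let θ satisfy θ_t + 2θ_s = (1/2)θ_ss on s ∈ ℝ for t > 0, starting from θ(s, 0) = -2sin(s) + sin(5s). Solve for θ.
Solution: Moving frame: η = s - 2t, σ = t, θ = u(η,σ), so θ_t = u_σ - 2u_η and θ_ss = u_ηη.
Hence θ_t + 2θ_s = u_σ and the PDE becomes the heat equation u_σ = (1/2)u_ηη on η ∈ ℝ.
Initial data: u(η,0) = θ(η,0) = -2sin(η) + sin(5η). Each mode sin(nη) decays as exp(-n²σ/2) on ℝ, so u(η,σ) = Σ c_n exp(-n²σ/2) sin(nη) with c_1=-2, c_5=1: u(η,σ) = -2exp(-σ/2)sin(η) + exp(-25σ/2)sin(5η).
Substituting back: θ(s,t) = u(s - 2t, t).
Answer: θ(s, t) = -2exp(-t/2)sin(s - 2t) + exp(-25t/2)sin(5s - 10t)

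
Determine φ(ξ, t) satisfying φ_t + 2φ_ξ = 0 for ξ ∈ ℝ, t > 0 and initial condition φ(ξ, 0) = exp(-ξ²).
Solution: By characteristics (dξ/dt = 2), φ(ξ,t) = f(ξ - 2t) with f = φ(·, 0).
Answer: φ(ξ, t) = exp(-(-2t + ξ)²)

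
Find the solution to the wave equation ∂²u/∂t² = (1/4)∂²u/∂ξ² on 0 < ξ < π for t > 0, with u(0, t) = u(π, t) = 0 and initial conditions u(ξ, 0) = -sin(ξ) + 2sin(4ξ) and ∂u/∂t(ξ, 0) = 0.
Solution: Using separation of variables u = X(ξ)T(t):
Eigenfunctions: sin(nξ), n = 1, 2, 3, ...
General solution: u(ξ, t) = Σ [A_n cos(n t/2) + B_n sin(n t/2)] sin(nξ)
From u(ξ,0) = -sin(ξ) + 2sin(4ξ): A_1=-1, A_4=2. From u_t(ξ,0) = 0: all B_n = 0.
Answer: u(ξ, t) = -sin(ξ)cos(t/2) + 2sin(4ξ)cos(2t)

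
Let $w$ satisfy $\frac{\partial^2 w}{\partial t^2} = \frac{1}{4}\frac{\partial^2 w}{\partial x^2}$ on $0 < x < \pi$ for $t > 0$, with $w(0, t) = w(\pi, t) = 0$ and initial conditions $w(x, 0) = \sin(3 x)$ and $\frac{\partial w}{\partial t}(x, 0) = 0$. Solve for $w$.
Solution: Separating variables: $w = \sum [A_n \cos(\omega_n t) + B_n \sin(\omega_n t)] \sin(nx)$, $\omega_n = n/2$. From ICs: $A_3=1$.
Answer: $w(x, t) = \sin(3 x) \cos(3 t/2)$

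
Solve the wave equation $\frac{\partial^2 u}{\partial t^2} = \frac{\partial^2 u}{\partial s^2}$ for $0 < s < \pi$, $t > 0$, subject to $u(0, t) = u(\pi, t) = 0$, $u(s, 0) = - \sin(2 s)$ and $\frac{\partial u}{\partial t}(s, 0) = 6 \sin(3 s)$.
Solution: Using separation of variables $u = X(s)T(t)$:
Eigenfunctions: $\sin(ns)$, $n = 1, 2, 3, \ldots$
General solution: $u(s, t) = \sum [A_n \cos(n t) + B_n \sin(n t)] \sin(ns)$
From $u(s,0) = - \sin(2 s)$: $A_2=-1$. From $u_t(s,0) = 6 \sin(3 s)$, using $u_t(s,0) = \sum \omega_n B_n \sin(ns)$ with $\omega_n = n$: $B_3 = 6/3 = 2$.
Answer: $u(s, t) = - \sin(2 s) \cos(2 t) + 2 \sin(3 s) \sin(3 t)$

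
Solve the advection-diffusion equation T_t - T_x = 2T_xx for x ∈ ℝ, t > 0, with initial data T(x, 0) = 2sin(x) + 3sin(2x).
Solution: Change to a moving frame: let η = x + t, σ = t and write T(x,t) = u(η,σ).
By the chain rule T_t = u_σ + u_η, T_x = u_η, T_xx = u_ηη.
Then T_t - T_x = u_σ: the advection term cancels and the PDE becomes the heat equation u_σ = 2u_ηη on η ∈ ℝ.
Initial data: u(η,0) = T(η,0) = 2sin(η) + 3sin(2η).
On η ∈ ℝ each mode satisfies (sin(nη))″ = -n² sin(nη), so exp(-2n²σ) sin(nη) solves the heat equation; by superposition u(η,σ) = Σ c_n exp(-2n²σ) sin(nη).
Reading off the coefficients: c_1=2, c_2=3, so u(η,σ) = 2exp(-2σ)sin(η) + 3exp(-8σ)sin(2η).
Substituting back η = x + t, σ = t: T(x,t) = u(x + t, t).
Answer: T(x, t) = 2exp(-2t)sin(t + x) + 3exp(-8t)sin(2t + 2x)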